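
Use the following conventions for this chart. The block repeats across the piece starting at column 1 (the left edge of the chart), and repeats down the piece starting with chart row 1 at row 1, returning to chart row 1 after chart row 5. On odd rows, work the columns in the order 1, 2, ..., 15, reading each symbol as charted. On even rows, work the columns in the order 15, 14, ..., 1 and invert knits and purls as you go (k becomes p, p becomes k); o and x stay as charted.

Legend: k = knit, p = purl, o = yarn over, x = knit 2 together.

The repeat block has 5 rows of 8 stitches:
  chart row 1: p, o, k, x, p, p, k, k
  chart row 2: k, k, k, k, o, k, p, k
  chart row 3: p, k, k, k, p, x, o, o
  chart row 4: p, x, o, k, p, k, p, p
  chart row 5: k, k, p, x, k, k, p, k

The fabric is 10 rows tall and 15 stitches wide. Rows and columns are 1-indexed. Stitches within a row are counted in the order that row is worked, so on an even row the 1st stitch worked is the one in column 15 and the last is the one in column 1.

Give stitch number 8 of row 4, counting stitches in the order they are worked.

Row 4: (4-1) mod 5 = 3, so use chart row 4. Even row -> WS.
Chart row 4 tiled across columns 1-15: p x o k p k p p p x o k p k p
WS row: flip the tiled sequence (start at column 15) and apply k<->p; o and x stay.
Row 4 as worked: k p k p o x k k k p k p o x k
Stitch 8 in working order -> k

== STITCH ==
k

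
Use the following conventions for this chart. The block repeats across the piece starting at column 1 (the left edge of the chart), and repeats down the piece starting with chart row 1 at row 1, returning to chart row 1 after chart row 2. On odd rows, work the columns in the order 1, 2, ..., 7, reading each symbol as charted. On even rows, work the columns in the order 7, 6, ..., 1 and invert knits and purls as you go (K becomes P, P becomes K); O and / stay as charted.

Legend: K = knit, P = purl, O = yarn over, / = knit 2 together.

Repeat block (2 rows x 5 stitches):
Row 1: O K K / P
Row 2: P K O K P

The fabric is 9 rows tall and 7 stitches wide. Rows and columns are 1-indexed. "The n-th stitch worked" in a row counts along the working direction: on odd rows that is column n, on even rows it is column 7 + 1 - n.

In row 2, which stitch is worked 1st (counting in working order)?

Row 2 uses chart row ((2-1) mod 2)+1 = 2. Row 2 is even, so WS.
Chart row 2 tiled across columns 1-7: P K O K P P K
WS row: flip the tiled sequence (start at column 7) and apply K<->P; O and / stay.
Row 2 as worked: P K K P O P K
Counting 1 along the worked row gives P.

Stitch:
P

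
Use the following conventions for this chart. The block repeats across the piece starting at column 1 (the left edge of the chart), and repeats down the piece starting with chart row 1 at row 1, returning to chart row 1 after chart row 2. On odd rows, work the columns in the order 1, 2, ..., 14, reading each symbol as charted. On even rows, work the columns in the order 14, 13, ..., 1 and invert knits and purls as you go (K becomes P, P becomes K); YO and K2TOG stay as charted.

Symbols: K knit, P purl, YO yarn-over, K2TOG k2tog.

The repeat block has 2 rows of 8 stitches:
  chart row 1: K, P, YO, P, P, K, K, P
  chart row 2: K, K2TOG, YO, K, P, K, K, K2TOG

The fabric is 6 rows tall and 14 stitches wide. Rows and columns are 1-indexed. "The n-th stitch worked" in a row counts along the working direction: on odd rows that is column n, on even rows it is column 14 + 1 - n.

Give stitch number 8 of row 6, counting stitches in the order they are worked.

Row 6: (6-1) mod 2 = 1, so use chart row 2. Even row -> WS.
Chart row 2 tiled across columns 1-14: K K2TOG YO K P K K K2TOG K K2TOG YO K P K
WS: work from column 14 back to column 1 (reverse the tiled row), swapping K<->P (YO and K2TOG unchanged).
Row 6 as worked: P K P YO K2TOG P K2TOG P P K P YO K2TOG P
Counting 8 along the worked row gives P.

== STITCH ==
P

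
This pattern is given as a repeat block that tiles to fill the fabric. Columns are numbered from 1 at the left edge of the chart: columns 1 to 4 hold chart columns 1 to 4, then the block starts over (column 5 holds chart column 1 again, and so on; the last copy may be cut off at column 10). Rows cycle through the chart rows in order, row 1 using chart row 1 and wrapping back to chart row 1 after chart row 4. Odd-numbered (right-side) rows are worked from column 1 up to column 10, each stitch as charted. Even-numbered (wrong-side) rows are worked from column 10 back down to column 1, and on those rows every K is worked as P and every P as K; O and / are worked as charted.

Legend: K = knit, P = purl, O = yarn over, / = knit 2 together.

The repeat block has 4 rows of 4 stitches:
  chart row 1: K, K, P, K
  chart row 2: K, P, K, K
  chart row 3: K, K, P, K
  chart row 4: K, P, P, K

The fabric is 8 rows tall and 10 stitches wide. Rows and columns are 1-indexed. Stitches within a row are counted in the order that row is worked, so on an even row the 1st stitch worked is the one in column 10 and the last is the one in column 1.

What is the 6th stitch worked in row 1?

== STITCH ==
K

Derivation:
Row 1: (1-1) mod 4 = 0, so use chart row 1. Odd row -> RS.
Chart row 1 tiled across columns 1-10: K K P K K K P K K K
RS row: no reversal, no swap; stitch n worked = column n.
Counting 6 along the worked row gives K.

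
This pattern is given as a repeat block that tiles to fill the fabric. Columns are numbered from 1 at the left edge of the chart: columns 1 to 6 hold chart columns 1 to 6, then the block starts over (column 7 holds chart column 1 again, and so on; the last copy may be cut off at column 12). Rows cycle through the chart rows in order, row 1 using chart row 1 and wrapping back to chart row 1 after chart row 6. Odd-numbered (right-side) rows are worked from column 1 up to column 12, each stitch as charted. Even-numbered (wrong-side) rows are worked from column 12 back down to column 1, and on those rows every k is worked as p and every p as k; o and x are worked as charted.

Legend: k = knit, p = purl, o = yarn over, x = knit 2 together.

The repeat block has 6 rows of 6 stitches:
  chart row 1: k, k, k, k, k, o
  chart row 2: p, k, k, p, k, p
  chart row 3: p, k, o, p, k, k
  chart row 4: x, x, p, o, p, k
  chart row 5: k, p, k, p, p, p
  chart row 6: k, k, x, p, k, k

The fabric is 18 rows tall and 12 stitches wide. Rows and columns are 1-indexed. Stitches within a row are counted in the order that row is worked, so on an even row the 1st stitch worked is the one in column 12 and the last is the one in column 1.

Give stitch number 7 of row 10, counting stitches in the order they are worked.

For row 10: chart row = ((10-1) mod 6) + 1 = 4; this is a WS (even) row.
Chart row 4 tiled across columns 1-12: x x p o p k x x p o p k
WS row: flip the tiled sequence (start at column 12) and apply k<->p; o and x stay.
Row 10 as worked: p k o k x x p k o k x x
Stitch 7 in working order -> p

Stitch:
p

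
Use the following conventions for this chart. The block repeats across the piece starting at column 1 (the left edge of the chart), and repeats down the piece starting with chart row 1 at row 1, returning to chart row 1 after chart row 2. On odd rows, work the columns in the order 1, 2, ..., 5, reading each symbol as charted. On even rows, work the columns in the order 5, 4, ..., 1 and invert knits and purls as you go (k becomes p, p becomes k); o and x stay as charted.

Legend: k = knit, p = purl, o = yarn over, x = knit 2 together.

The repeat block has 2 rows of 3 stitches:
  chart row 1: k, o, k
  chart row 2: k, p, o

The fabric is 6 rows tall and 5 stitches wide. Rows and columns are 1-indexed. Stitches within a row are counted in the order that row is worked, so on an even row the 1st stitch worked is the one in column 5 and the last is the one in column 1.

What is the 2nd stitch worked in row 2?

== STITCH ==
p

Derivation:
Row 2 uses chart row ((2-1) mod 2)+1 = 2. Row 2 is even, so WS.
Chart row 2 tiled across columns 1-5: k p o k p
Wrong side: read the tiled row from column 5 down to 1 and exchange k with p (leave o, x).
Row 2 as worked: k p o k p
Stitch 2 in working order -> p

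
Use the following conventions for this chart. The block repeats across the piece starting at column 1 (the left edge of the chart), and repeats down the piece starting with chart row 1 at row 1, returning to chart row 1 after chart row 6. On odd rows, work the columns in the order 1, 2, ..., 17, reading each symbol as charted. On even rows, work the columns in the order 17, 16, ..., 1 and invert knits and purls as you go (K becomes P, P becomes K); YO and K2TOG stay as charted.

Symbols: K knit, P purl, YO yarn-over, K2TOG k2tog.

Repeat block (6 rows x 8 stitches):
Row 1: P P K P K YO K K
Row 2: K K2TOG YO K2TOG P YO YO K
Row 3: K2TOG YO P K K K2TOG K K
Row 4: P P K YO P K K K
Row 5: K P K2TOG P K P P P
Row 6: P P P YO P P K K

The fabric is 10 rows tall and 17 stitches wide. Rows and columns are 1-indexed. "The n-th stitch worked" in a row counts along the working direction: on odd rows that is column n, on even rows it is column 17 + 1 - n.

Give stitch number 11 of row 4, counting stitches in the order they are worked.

Result:
P

Derivation:
For row 4: chart row = ((4-1) mod 6) + 1 = 4; this is a WS (even) row.
Chart row 4 tiled across columns 1-17: P P K YO P K K K P P K YO P K K K P
Wrong side: read the tiled row from column 17 down to 1 and exchange K with P (leave YO, K2TOG).
Row 4 as worked: K P P P K YO P K K P P P K YO P K K
Stitch 11 in working order -> P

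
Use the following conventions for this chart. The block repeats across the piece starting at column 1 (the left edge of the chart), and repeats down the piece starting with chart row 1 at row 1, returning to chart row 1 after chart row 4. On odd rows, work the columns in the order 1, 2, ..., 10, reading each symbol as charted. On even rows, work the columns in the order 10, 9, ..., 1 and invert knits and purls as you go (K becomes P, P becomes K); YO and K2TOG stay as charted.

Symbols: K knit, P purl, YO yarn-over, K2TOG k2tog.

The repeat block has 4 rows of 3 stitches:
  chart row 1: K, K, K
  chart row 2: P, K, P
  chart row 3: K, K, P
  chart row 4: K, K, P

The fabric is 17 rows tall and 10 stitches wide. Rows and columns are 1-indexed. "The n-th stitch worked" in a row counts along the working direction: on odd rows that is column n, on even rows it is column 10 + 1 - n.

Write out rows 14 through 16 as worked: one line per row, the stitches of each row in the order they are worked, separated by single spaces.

Row 14: chart row 2, WS - tiled (columns 1-10): P K P P K P P K P P; work from column 10 back to 1 with K<->P swapped.
Row 15: chart row 3, RS - tile across columns 1-10 and work as-is.
Row 16: chart row 4, WS - tiled (columns 1-10): K K P K K P K K P K; work from column 10 back to 1 with K<->P swapped.

Rows as worked:
K K P K K P K K P K
K K P K K P K K P K
P K P P K P P K P P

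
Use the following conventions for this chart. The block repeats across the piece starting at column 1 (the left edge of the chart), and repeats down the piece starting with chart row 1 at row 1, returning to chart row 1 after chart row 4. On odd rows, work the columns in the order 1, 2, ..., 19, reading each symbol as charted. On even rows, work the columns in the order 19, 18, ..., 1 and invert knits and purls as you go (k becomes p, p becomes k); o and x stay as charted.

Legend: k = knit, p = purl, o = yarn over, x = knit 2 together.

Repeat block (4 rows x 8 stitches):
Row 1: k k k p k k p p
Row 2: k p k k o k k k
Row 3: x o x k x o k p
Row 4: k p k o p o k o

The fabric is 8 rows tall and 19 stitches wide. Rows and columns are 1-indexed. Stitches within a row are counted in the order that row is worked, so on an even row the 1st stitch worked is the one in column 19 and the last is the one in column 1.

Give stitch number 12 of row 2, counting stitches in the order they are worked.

Row 2 uses chart row ((2-1) mod 4)+1 = 2. Row 2 is even, so WS.
Chart row 2 tiled across columns 1-19: k p k k o k k k k p k k o k k k k p k
WS: work from column 19 back to column 1 (reverse the tiled row), swapping k<->p (o and x unchanged).
Row 2 as worked: p k p p p p o p p k p p p p o p p k p
Stitch 12 in working order -> p

Stitch:
p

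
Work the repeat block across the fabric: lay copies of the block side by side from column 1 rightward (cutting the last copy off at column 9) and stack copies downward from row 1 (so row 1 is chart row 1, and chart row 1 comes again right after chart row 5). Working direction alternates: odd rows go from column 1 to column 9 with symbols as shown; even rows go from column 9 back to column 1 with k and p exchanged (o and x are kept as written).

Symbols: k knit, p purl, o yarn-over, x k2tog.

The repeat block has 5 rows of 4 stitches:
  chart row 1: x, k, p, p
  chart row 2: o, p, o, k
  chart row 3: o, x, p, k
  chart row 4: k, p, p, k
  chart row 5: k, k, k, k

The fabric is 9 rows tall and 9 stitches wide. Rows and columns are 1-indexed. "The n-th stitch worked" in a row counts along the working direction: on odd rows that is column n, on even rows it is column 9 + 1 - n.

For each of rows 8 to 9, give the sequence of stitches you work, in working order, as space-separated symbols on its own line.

Row 8: chart row 3, WS - tiled (columns 1-9): o x p k o x p k o; work from column 9 back to 1 with k<->p swapped.
Row 9: chart row 4, RS - tile across columns 1-9 and work as-is.

== ROWS AS WORKED ==
o p k x o p k x o
k p p k k p p k k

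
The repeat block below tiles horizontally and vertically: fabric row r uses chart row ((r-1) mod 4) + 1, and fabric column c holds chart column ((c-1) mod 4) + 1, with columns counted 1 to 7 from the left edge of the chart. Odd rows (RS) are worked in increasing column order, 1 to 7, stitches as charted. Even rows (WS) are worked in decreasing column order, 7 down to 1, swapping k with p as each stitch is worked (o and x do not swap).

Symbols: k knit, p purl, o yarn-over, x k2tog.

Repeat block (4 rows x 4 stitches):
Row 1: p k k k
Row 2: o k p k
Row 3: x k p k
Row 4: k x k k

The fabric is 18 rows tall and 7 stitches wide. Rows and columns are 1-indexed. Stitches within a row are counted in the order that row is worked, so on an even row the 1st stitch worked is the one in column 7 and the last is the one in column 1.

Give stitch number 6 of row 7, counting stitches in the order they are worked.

== STITCH ==
k

Derivation:
Row 7 uses chart row ((7-1) mod 4)+1 = 3. Row 7 is odd, so RS.
Chart row 3 tiled across columns 1-7: x k p k x k p
RS row: no reversal, no swap; stitch n worked = column n.
Counting 6 along the worked row gives k.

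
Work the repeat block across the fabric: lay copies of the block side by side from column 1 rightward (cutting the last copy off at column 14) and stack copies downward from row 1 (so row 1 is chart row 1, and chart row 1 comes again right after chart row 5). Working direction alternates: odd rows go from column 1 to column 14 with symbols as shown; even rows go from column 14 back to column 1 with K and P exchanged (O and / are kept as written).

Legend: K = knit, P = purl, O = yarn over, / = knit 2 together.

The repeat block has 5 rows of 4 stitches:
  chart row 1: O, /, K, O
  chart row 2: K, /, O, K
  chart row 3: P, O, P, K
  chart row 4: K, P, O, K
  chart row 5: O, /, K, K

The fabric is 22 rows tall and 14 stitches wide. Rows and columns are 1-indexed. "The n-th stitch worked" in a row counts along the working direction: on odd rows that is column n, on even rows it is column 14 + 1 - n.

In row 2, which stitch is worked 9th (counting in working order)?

Stitch:
/

Derivation:
Row 2 uses chart row ((2-1) mod 5)+1 = 2. Row 2 is even, so WS.
Chart row 2 tiled across columns 1-14: K / O K K / O K K / O K K /
Wrong side: read the tiled row from column 14 down to 1 and exchange K with P (leave O, /).
Row 2 as worked: / P P O / P P O / P P O / P
Stitch 9 in working order -> /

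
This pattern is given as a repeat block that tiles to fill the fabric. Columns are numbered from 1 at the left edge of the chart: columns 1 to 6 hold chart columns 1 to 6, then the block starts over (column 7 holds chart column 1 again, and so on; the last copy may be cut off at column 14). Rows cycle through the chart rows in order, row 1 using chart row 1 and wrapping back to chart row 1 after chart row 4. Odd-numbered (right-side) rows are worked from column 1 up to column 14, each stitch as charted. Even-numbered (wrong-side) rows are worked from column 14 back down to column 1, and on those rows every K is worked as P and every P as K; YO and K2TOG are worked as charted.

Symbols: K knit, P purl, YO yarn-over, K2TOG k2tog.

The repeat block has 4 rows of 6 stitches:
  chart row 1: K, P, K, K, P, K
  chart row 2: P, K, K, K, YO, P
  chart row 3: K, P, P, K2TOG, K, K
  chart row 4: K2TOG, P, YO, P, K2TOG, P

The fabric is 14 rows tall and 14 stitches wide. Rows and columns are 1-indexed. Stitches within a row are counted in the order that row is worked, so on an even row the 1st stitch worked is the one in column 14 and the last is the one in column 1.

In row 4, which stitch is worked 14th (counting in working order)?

Row 4: (4-1) mod 4 = 3, so use chart row 4. Even row -> WS.
Chart row 4 tiled across columns 1-14: K2TOG P YO P K2TOG P K2TOG P YO P K2TOG P K2TOG P
Wrong side: read the tiled row from column 14 down to 1 and exchange K with P (leave YO, K2TOG).
Row 4 as worked: K K2TOG K K2TOG K YO K K2TOG K K2TOG K YO K K2TOG
The 14th stitch worked is K2TOG.

Stitch:
K2TOG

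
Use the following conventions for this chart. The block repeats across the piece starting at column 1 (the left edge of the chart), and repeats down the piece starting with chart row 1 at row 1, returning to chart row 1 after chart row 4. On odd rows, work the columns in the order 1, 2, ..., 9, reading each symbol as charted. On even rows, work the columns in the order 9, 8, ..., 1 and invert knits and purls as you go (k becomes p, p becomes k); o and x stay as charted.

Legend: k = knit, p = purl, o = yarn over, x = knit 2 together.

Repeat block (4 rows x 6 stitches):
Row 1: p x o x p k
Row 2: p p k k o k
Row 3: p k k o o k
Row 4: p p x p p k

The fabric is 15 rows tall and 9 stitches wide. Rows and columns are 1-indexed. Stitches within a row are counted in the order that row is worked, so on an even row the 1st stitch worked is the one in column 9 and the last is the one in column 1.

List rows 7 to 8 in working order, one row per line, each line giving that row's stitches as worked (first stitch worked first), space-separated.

Row 7: chart row 3, RS - tile across columns 1-9 and work as-is.
Row 8: chart row 4, WS - tiled (columns 1-9): p p x p p k p p x; work from column 9 back to 1 with k<->p swapped.

== ROWS AS WORKED ==
p k k o o k p k k
x k k p k k x k k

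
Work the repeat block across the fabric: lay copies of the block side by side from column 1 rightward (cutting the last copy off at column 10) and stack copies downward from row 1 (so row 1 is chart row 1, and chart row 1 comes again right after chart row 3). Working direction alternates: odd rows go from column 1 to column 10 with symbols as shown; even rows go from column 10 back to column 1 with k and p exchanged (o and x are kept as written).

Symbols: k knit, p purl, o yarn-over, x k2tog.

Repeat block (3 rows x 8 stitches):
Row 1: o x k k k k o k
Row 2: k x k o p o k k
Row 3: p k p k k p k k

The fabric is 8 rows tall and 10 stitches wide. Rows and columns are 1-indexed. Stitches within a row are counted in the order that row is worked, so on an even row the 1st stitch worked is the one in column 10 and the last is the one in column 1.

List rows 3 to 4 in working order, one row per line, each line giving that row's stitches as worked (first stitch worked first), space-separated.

Result:
p k p k k p k k p k
x o p o p p p p x o

Derivation:
Row 3: chart row 3, RS - tile across columns 1-10 and work as-is.
Row 4: chart row 1, WS - tiled (columns 1-10): o x k k k k o k o x; work from column 10 back to 1 with k<->p swapped.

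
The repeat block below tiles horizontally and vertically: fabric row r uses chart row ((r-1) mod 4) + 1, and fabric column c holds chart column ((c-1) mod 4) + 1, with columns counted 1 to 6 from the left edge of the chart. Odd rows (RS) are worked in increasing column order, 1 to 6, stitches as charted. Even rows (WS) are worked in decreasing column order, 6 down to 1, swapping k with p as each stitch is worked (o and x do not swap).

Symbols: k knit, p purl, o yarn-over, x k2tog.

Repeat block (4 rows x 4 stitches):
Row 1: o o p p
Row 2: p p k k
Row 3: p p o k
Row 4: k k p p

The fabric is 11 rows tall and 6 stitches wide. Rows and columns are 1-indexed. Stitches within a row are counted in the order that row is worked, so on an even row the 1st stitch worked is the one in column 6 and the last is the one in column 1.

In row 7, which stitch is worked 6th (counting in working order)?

Row 7: (7-1) mod 4 = 2, so use chart row 3. Odd row -> RS.
Chart row 3 tiled across columns 1-6: p p o k p p
RS row: no reversal, no swap; stitch n worked = column n.
The 6th stitch worked is p.

Result:
p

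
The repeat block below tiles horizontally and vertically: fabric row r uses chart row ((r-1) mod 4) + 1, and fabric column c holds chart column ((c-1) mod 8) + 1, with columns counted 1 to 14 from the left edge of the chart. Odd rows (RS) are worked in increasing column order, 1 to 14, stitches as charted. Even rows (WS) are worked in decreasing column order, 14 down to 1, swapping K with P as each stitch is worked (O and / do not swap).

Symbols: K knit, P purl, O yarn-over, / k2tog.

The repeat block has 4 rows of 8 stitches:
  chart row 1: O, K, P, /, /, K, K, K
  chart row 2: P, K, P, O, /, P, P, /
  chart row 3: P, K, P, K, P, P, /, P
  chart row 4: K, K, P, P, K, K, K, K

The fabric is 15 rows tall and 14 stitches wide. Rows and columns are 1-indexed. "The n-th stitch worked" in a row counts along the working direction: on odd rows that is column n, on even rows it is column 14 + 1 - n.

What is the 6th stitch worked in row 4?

Result:
P

Derivation:
Row 4: (4-1) mod 4 = 3, so use chart row 4. Even row -> WS.
Chart row 4 tiled across columns 1-14: K K P P K K K K K K P P K K
Wrong side: read the tiled row from column 14 down to 1 and exchange K with P (leave O, /).
Row 4 as worked: P P K K P P P P P P K K P P
The 6th stitch worked is P.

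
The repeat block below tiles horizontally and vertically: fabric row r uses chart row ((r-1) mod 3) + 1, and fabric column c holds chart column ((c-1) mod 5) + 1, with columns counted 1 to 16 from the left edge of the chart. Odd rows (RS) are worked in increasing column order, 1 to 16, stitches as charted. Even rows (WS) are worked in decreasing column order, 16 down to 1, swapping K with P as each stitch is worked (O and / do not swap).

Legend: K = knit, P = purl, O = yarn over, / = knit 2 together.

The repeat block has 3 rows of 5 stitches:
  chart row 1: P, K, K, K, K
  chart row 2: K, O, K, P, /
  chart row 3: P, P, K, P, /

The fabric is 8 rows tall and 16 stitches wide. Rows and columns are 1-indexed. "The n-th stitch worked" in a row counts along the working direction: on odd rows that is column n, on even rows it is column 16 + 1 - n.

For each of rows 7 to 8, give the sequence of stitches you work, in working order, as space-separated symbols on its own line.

== ROWS AS WORKED ==
P K K K K P K K K K P K K K K P
P / K P O P / K P O P / K P O P

Derivation:
Row 7: chart row 1, RS - tile across columns 1-16 and work as-is.
Row 8: chart row 2, WS - tiled (columns 1-16): K O K P / K O K P / K O K P / K; work from column 16 back to 1 with K<->P swapped.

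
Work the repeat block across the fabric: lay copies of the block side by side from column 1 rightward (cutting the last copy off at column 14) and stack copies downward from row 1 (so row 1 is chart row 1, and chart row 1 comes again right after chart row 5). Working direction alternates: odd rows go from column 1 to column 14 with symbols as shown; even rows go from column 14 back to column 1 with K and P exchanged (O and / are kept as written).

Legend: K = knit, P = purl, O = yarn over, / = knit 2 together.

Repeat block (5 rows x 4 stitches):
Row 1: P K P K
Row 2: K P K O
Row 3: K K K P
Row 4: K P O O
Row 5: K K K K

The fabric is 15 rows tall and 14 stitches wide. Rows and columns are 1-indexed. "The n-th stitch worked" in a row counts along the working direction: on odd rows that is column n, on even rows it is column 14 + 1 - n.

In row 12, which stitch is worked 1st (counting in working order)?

Row 12 uses chart row ((12-1) mod 5)+1 = 2. Row 12 is even, so WS.
Chart row 2 tiled across columns 1-14: K P K O K P K O K P K O K P
WS row: flip the tiled sequence (start at column 14) and apply K<->P; O and / stay.
Row 12 as worked: K P O P K P O P K P O P K P
Counting 1 along the worked row gives K.

Result:
K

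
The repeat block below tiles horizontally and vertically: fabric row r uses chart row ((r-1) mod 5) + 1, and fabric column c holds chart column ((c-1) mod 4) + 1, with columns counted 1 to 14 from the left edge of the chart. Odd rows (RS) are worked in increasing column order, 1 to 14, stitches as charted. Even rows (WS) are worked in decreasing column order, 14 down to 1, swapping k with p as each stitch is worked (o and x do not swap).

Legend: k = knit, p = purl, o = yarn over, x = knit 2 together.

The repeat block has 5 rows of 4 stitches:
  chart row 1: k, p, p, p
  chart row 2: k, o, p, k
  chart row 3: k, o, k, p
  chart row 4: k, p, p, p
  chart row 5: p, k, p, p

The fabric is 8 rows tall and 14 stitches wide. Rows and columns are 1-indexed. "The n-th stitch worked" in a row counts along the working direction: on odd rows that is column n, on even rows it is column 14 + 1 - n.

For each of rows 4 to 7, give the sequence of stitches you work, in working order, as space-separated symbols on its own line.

Row 4: chart row 4, WS - tiled (columns 1-14): k p p p k p p p k p p p k p; work from column 14 back to 1 with k<->p swapped.
Row 5: chart row 5, RS - tile across columns 1-14 and work as-is.
Row 6: chart row 1, WS - tiled (columns 1-14): k p p p k p p p k p p p k p; work from column 14 back to 1 with k<->p swapped.
Row 7: chart row 2, RS - tile across columns 1-14 and work as-is.

== ROWS AS WORKED ==
k p k k k p k k k p k k k p
p k p p p k p p p k p p p k
k p k k k p k k k p k k k p
k o p k k o p k k o p k k o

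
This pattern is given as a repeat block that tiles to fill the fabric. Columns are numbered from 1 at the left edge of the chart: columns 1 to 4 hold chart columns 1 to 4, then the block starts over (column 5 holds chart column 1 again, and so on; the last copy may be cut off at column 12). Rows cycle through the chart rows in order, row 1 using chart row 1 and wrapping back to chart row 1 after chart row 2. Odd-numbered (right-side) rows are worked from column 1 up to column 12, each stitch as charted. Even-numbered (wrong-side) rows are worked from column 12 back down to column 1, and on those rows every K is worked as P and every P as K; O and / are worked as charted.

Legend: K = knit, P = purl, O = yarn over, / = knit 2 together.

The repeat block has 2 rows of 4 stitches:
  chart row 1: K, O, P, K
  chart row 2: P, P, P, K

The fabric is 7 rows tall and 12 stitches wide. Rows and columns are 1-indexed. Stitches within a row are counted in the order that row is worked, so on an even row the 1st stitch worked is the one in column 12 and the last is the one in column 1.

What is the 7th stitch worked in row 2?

Row 2: (2-1) mod 2 = 1, so use chart row 2. Even row -> WS.
Chart row 2 tiled across columns 1-12: P P P K P P P K P P P K
Wrong side: read the tiled row from column 12 down to 1 and exchange K with P (leave O, /).
Row 2 as worked: P K K K P K K K P K K K
Stitch 7 in working order -> K

Stitch:
K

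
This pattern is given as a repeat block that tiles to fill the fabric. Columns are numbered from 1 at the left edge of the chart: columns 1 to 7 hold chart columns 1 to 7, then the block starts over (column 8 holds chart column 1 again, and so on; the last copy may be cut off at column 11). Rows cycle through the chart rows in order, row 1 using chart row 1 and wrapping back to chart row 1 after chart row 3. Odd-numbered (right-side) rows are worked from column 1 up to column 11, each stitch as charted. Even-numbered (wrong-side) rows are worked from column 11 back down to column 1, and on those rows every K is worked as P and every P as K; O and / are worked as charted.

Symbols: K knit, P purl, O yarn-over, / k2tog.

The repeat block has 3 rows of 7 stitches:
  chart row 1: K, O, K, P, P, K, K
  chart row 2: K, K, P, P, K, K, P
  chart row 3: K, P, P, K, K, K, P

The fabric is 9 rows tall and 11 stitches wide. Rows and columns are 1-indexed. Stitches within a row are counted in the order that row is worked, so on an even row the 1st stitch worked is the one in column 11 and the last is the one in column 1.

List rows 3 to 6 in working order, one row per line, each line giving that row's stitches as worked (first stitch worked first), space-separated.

== ROWS AS WORKED ==
K P P K K K P K P P K
K P O P P P K K P O P
K K P P K K P K K P P
P K K P K P P P K K P

Derivation:
Row 3: chart row 3, RS - tile across columns 1-11 and work as-is.
Row 4: chart row 1, WS - tiled (columns 1-11): K O K P P K K K O K P; work from column 11 back to 1 with K<->P swapped.
Row 5: chart row 2, RS - tile across columns 1-11 and work as-is.
Row 6: chart row 3, WS - tiled (columns 1-11): K P P K K K P K P P K; work from column 11 back to 1 with K<->P swapped.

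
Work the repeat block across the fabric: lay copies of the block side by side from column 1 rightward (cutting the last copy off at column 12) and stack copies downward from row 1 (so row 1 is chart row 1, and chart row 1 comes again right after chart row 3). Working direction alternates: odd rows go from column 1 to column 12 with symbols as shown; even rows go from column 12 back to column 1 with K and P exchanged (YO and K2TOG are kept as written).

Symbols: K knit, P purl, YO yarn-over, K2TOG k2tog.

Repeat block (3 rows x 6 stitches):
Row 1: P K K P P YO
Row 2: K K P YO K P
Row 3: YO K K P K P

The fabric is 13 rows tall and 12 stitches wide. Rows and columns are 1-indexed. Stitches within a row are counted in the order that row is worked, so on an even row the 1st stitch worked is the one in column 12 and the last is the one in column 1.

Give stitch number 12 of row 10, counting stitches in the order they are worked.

Row 10: (10-1) mod 3 = 0, so use chart row 1. Even row -> WS.
Chart row 1 tiled across columns 1-12: P K K P P YO P K K P P YO
WS row: flip the tiled sequence (start at column 12) and apply K<->P; YO and K2TOG stay.
Row 10 as worked: YO K K P P K YO K K P P K
Stitch 12 in working order -> K

Stitch:
K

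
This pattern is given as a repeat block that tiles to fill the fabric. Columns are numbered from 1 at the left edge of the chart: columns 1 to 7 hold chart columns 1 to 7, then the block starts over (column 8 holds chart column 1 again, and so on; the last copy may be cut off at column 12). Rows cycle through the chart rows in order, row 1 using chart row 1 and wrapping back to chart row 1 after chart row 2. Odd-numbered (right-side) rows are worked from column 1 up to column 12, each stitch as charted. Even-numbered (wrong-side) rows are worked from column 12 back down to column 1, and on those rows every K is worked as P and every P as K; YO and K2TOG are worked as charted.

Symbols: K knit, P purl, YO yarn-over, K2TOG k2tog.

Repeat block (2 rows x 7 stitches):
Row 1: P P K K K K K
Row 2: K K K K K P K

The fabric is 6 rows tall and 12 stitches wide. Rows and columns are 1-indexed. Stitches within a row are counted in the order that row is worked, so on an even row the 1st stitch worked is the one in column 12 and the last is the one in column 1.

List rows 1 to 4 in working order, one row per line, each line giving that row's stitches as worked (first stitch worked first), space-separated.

Rows as worked:
P P K K K K K P P K K K
P P P P P P K P P P P P
P P K K K K K P P K K K
P P P P P P K P P P P P

Derivation:
Row 1: chart row 1, RS - tile across columns 1-12 and work as-is.
Row 2: chart row 2, WS - tiled (columns 1-12): K K K K K P K K K K K K; work from column 12 back to 1 with K<->P swapped.
Row 3: chart row 1, RS - tile across columns 1-12 and work as-is.
Row 4: chart row 2, WS - tiled (columns 1-12): K K K K K P K K K K K K; work from column 12 back to 1 with K<->P swapped.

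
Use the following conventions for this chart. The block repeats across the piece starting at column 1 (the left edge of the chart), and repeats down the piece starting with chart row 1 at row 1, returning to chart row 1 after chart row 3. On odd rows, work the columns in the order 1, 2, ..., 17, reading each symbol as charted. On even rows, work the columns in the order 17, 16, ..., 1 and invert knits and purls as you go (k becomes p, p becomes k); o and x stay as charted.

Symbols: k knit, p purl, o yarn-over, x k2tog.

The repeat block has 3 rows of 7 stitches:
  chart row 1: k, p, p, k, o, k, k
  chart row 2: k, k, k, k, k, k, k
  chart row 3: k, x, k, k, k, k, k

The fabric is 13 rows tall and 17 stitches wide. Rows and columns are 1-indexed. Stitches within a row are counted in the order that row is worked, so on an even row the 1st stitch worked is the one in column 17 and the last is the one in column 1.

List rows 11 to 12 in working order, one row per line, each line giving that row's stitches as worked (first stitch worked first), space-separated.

Row 11: chart row 2, RS - tile across columns 1-17 and work as-is.
Row 12: chart row 3, WS - tiled (columns 1-17): k x k k k k k k x k k k k k k x k; work from column 17 back to 1 with k<->p swapped.

== ROWS AS WORKED ==
k k k k k k k k k k k k k k k k k
p x p p p p p p x p p p p p p x p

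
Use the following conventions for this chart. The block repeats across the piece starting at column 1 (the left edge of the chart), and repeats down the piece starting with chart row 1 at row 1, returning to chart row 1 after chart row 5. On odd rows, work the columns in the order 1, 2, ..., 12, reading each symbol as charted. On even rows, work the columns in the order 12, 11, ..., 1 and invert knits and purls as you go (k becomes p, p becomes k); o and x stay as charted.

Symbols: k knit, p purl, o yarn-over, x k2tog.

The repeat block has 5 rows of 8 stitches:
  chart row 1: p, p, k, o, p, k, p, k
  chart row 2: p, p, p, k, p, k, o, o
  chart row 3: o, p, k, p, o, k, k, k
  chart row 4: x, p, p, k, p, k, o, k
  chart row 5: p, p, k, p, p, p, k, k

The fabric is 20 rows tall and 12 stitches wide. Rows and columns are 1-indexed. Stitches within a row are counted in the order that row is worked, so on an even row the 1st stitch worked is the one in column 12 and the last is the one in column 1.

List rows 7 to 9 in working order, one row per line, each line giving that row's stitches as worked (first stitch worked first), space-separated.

Rows as worked:
p p p k p k o o p p p k
k p k o p p p o k p k o
x p p k p k o k x p p k

Derivation:
Row 7: chart row 2, RS - tile across columns 1-12 and work as-is.
Row 8: chart row 3, WS - tiled (columns 1-12): o p k p o k k k o p k p; work from column 12 back to 1 with k<->p swapped.
Row 9: chart row 4, RS - tile across columns 1-12 and work as-is.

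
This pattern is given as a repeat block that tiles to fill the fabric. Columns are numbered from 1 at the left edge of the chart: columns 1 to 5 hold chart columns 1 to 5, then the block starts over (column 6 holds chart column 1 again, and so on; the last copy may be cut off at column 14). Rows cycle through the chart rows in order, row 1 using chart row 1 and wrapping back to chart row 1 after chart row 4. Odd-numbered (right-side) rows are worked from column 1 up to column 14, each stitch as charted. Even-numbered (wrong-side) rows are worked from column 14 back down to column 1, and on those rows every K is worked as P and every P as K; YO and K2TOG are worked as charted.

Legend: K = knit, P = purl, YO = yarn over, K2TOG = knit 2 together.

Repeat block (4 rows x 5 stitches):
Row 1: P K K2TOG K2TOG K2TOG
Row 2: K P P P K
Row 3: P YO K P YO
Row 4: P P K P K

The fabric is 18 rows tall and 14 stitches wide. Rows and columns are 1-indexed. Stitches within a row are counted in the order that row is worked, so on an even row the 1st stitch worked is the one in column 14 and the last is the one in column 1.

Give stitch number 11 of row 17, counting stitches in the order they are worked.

Row 17 uses chart row ((17-1) mod 4)+1 = 1. Row 17 is odd, so RS.
Chart row 1 tiled across columns 1-14: P K K2TOG K2TOG K2TOG P K K2TOG K2TOG K2TOG P K K2TOG K2TOG
RS: work column 1 to column 14, symbols as charted — the tiled row is the row as worked.
The 11th stitch worked is P.

== STITCH ==
P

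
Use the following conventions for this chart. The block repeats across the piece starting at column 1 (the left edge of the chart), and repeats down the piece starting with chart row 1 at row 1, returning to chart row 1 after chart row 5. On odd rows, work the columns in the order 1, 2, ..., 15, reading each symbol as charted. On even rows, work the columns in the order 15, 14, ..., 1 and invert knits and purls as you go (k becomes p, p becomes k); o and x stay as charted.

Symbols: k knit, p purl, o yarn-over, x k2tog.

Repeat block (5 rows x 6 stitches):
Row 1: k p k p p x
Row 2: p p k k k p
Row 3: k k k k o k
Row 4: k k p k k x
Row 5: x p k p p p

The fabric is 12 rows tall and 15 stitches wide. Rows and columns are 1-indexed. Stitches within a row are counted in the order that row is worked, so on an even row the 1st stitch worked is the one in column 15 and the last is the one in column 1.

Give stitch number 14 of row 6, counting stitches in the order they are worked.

== STITCH ==
k

Derivation:
For row 6: chart row = ((6-1) mod 5) + 1 = 1; this is a WS (even) row.
Chart row 1 tiled across columns 1-15: k p k p p x k p k p p x k p k
WS row: flip the tiled sequence (start at column 15) and apply k<->p; o and x stay.
Row 6 as worked: p k p x k k p k p x k k p k p
Counting 14 along the worked row gives k.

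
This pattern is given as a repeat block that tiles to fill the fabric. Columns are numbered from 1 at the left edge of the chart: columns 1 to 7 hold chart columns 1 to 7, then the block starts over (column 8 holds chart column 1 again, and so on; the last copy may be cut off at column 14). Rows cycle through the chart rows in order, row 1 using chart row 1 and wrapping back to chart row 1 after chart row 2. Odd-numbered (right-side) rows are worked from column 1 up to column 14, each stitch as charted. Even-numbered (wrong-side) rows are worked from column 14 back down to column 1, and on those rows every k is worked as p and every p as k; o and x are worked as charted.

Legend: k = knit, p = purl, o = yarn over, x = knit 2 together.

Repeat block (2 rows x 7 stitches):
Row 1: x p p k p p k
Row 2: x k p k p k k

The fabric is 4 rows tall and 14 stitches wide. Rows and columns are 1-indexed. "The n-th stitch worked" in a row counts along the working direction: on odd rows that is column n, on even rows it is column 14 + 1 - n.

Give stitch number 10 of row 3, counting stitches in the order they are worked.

Row 3: (3-1) mod 2 = 0, so use chart row 1. Odd row -> RS.
Chart row 1 tiled across columns 1-14: x p p k p p k x p p k p p k
RS: work column 1 to column 14, symbols as charted — the tiled row is the row as worked.
Stitch 10 in working order -> p

== STITCH ==
p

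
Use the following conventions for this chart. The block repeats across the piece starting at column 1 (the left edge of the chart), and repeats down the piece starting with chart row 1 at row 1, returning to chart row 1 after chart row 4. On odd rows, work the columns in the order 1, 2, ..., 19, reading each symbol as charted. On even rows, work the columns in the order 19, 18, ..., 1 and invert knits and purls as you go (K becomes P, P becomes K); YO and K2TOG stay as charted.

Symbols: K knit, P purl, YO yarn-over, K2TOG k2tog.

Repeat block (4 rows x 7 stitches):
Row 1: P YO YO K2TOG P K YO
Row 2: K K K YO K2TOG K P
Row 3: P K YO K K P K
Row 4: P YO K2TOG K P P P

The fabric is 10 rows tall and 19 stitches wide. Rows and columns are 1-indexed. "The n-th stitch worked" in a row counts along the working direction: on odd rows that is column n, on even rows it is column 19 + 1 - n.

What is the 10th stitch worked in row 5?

Row 5: (5-1) mod 4 = 0, so use chart row 1. Odd row -> RS.
Chart row 1 tiled across columns 1-19: P YO YO K2TOG P K YO P YO YO K2TOG P K YO P YO YO K2TOG P
RS row: no reversal, no swap; stitch n worked = column n.
The 10th stitch worked is YO.

Stitch:
YO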